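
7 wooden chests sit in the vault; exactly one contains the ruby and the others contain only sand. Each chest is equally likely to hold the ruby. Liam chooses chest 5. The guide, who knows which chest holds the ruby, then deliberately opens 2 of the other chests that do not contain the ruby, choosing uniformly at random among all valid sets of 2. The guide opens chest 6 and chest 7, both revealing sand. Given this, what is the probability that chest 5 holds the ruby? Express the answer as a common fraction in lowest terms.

Apply Bayes' rule, conditioning on where the ruby actually is.
If it is in any of chests 1, 2, 3, and 4 (prior 1/7 each): the guide has 10 equally likely choices, so probability 1/10; weight (1/7)·(1/10) = 1/70 each.
If it is in chest 5 (prior 1/7): the guide has 15 equally likely choices, so probability 1/15; weight (1/7)·(1/15) = 1/105.
If it is in either of chests 6 and 7 (prior 1/7 each): that chest was opened and seen not to hold the prize — ruled out; weight (1/7)·0 = 0 each.
The weights sum to 1/15.
So P(the ruby in chest 5 | the guide opened chest 6 and chest 7) = (1/105) / (1/15) = 1/7.

1/7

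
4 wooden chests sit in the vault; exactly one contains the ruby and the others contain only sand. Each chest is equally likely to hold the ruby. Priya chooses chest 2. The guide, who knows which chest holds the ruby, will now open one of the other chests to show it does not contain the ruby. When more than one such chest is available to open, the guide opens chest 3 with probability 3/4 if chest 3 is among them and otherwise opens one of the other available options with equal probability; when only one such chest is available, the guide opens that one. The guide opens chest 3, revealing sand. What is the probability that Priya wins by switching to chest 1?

1/3

Apply Bayes' rule, conditioning on where the ruby actually is.
If it is in any of chests 1, 2, and 4 (prior 1/4 each): chest 3 is available, opened with probability 3/4; weight (1/4)·(3/4) = 3/16 each.
If it is in chest 3 (prior 1/4): the guide opened chest 3, so this case is ruled out; weight (1/4)·0 = 0.
The weights sum to 9/16.
So P(the ruby in chest 1 | the guide opened chest 3) = (3/16) / (9/16) = 1/3.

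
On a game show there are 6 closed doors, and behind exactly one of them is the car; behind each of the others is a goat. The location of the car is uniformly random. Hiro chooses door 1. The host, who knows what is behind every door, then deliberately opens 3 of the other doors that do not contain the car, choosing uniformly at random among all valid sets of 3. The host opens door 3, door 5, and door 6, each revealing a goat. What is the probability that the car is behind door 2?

Apply Bayes' rule, conditioning on where the car actually is.
If it is behind door 1 (prior 1/6): the host has 10 equally likely choices, so probability 1/10; weight (1/6)·(1/10) = 1/60.
If it is behind either of doors 2 and 4 (prior 1/6 each): the host has 4 equally likely choices, so probability 1/4; weight (1/6)·(1/4) = 1/24 each.
If it is behind any of doors 3, 5, and 6 (prior 1/6 each): that door was opened and seen not to hold the prize — ruled out; weight (1/6)·0 = 0 each.
The weights sum to 1/10.
So P(the car behind door 2 | the host opened door 3, door 5, and door 6) = (1/24) / (1/10) = 5/12.

5/12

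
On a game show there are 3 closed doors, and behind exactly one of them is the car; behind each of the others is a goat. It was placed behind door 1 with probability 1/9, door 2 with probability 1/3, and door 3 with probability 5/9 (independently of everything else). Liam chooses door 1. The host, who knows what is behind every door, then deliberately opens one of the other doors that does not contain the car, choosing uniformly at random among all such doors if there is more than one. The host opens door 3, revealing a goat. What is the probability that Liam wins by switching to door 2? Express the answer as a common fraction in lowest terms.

Consider each possible location of the car in turn.
If it is behind door 1 (prior 1/9): the host has 2 equally likely choices, so probability 1/2; weight (1/9)·(1/2) = 1/18.
If it is behind door 2 (prior 1/3): the host has no choice, probability 1; weight (1/3)·1 = 1/3.
If it is behind door 3 (prior 5/9): the host opened door 3, so this case is ruled out; weight (5/9)·0 = 0.
The weights sum to 7/18.
So P(the car behind door 2 | the host opened door 3) = (1/3) / (7/18) = 6/7.

6/7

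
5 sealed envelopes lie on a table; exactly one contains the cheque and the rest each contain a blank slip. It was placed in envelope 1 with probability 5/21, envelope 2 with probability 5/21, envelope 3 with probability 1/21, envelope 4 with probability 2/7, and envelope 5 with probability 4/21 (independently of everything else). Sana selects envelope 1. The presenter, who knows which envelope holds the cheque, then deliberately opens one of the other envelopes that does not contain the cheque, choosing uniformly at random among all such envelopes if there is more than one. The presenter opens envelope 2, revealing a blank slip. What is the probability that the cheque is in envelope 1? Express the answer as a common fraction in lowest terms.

15/59

Condition on the true location of the cheque.
If it is in envelope 1 (prior 5/21): the presenter has 4 equally likely choices, so probability 1/4; weight (5/21)·(1/4) = 5/84.
If it is in envelope 2 (prior 5/21): the presenter opened envelope 2, so this case is ruled out; weight (5/21)·0 = 0.
If it is in envelope 3 (prior 1/21): the presenter has 3 equally likely choices, so probability 1/3; weight (1/21)·(1/3) = 1/63.
If it is in envelope 4 (prior 2/7): the presenter has 3 equally likely choices, so probability 1/3; weight (2/7)·(1/3) = 2/21.
If it is in envelope 5 (prior 4/21): the presenter has 3 equally likely choices, so probability 1/3; weight (4/21)·(1/3) = 4/63.
The weights sum to 59/252.
So P(the cheque in envelope 1 | the presenter opened envelope 2) = (5/84) / (59/252) = 15/59.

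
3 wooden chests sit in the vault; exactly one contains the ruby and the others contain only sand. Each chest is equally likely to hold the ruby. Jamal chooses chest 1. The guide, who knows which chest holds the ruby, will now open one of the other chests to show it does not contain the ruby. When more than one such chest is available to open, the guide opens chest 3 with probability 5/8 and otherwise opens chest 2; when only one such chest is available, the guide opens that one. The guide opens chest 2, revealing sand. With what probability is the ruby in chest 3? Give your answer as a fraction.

8/11

Condition on the true location of the ruby.
If it is in chest 1 (prior 1/3): chest 3 is available but not opened, probability 3/8; weight (1/3)·(3/8) = 1/8.
If it is in chest 2 (prior 1/3): the guide opened chest 2, so this case is ruled out; weight (1/3)·0 = 0.
If it is in chest 3 (prior 1/3): only chest 2 is available, probability 1; weight (1/3)·1 = 1/3.
The weights sum to 11/24.
So P(the ruby in chest 3 | the guide opened chest 2) = (1/3) / (11/24) = 8/11.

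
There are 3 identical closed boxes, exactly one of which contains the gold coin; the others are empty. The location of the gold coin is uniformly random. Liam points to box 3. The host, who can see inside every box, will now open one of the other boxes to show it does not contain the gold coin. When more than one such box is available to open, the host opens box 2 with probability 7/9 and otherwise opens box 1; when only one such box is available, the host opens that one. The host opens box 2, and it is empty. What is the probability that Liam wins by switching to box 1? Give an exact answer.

9/16

Condition on the true location of the gold coin.
If it is in box 1 (prior 1/3): only box 2 is available, probability 1; weight (1/3)·1 = 1/3.
If it is in box 2 (prior 1/3): the host opened box 2, so this case is ruled out; weight (1/3)·0 = 0.
If it is in box 3 (prior 1/3): box 2 is available, opened with probability 7/9; weight (1/3)·(7/9) = 7/27.
The weights sum to 16/27.
So P(the gold coin in box 1 | the host opened box 2) = (1/3) / (16/27) = 9/16.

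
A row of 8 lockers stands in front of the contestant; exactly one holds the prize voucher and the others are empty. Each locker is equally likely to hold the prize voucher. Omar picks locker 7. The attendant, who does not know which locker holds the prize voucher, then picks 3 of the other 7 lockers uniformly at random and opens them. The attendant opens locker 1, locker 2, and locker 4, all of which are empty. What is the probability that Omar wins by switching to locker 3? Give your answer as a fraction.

1/5

Because the attendant chose which lockers to open without knowing where the prize voucher is, the choice is independent of the prize location. Learning that none of the 3 opened lockers holds the prize voucher simply rules out those 3 locations and leaves the remaining 5 lockers still equally likely by symmetry.
So P(the prize voucher in locker 3) = 1/5.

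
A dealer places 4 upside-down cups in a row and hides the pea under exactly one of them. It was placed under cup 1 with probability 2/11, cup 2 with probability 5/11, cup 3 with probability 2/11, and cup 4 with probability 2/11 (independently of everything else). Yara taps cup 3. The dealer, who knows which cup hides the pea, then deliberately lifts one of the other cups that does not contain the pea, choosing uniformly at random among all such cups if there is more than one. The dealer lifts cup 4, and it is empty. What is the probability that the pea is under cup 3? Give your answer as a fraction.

Condition on the true location of the pea.
If it is under cup 1 (prior 2/11): the dealer has 2 equally likely choices, so probability 1/2; weight (2/11)·(1/2) = 1/11.
If it is under cup 2 (prior 5/11): the dealer has 2 equally likely choices, so probability 1/2; weight (5/11)·(1/2) = 5/22.
If it is under cup 3 (prior 2/11): the dealer has 3 equally likely choices, so probability 1/3; weight (2/11)·(1/3) = 2/33.
If it is under cup 4 (prior 2/11): the dealer opened cup 4, so this case is ruled out; weight (2/11)·0 = 0.
The weights sum to 25/66.
So P(the pea under cup 3 | the dealer opened cup 4) = (2/33) / (25/66) = 4/25.

4/25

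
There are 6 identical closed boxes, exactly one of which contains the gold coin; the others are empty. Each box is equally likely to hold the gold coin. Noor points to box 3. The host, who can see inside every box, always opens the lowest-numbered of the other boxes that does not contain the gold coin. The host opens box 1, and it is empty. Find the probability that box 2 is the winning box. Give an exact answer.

Condition on the true location of the gold coin.
If it is in box 1 (prior 1/6): the host opened box 1, so this case is ruled out; weight (1/6)·0 = 0.
If it is in any of boxes 2, 3, 4, 5, and 6 (prior 1/6 each): box 1 is the lowest-numbered option available, probability 1; weight (1/6)·1 = 1/6 each.
The weights sum to 5/6.
So P(the gold coin in box 2 | the host opened box 1) = (1/6) / (5/6) = 1/5.

1/5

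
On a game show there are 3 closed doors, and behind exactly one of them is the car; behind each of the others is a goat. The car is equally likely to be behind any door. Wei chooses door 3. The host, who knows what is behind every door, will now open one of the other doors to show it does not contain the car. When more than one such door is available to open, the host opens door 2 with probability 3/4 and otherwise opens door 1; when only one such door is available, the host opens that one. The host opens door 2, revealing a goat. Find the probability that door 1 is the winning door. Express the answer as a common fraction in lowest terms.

Condition on the true location of the car.
If it is behind door 1 (prior 1/3): only door 2 is available, probability 1; weight (1/3)·1 = 1/3.
If it is behind door 2 (prior 1/3): the host opened door 2, so this case is ruled out; weight (1/3)·0 = 0.
If it is behind door 3 (prior 1/3): door 2 is available, opened with probability 3/4; weight (1/3)·(3/4) = 1/4.
The weights sum to 7/12.
So P(the car behind door 1 | the host opened door 2) = (1/3) / (7/12) = 4/7.

4/7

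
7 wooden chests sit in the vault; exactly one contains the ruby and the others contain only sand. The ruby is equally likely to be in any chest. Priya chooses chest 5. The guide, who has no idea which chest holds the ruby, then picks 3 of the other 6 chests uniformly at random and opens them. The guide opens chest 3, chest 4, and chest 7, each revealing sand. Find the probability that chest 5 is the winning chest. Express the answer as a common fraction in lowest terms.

Condition on the true location of the ruby.
If it is in any of chests 1, 2, 5, and 6 (prior 1/7 each): the guide picks exactly this set with probability 1/20 regardless, and none is the prize; weight (1/7)·(1/20) = 1/140 each.
If it is in any of chests 3, 4, and 7 (prior 1/7 each): that chest was opened and seen not to hold the prize — ruled out; weight (1/7)·0 = 0 each.
The weights sum to 1/35.
So P(the ruby in chest 5 | the guide opened chest 3, chest 4, and chest 7) = (1/140) / (1/35) = 1/4.

1/4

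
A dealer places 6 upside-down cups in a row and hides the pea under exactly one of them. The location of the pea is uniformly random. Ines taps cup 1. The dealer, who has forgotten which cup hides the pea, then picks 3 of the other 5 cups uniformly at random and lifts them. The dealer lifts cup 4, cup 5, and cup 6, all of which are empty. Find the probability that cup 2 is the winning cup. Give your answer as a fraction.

1/3

Consider each possible location of the pea in turn.
If it is under any of cups 1, 2, and 3 (prior 1/6 each): the dealer picks exactly this set with probability 1/10 regardless, and none is the prize; weight (1/6)·(1/10) = 1/60 each.
If it is under any of cups 4, 5, and 6 (prior 1/6 each): that cup was opened and seen not to hold the prize — ruled out; weight (1/6)·0 = 0 each.
The weights sum to 1/20.
So P(the pea under cup 2 | the dealer opened cup 4, cup 5, and cup 6) = (1/60) / (1/20) = 1/3.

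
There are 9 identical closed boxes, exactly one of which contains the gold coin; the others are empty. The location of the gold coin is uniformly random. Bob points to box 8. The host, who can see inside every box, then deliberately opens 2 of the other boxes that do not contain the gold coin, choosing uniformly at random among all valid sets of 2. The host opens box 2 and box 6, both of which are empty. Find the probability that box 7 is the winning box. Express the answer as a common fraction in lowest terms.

Apply Bayes' rule, conditioning on where the gold coin actually is.
If it is in any of boxes 1, 3, 4, 5, 7, and 9 (prior 1/9 each): the host has 21 equally likely choices, so probability 1/21; weight (1/9)·(1/21) = 1/189 each.
If it is in either of boxes 2 and 6 (prior 1/9 each): that box was opened and seen not to hold the prize — ruled out; weight (1/9)·0 = 0 each.
If it is in box 8 (prior 1/9): the host has 28 equally likely choices, so probability 1/28; weight (1/9)·(1/28) = 1/252.
The weights sum to 1/28.
So P(the gold coin in box 7 | the host opened box 2 and box 6) = (1/189) / (1/28) = 4/27.

4/27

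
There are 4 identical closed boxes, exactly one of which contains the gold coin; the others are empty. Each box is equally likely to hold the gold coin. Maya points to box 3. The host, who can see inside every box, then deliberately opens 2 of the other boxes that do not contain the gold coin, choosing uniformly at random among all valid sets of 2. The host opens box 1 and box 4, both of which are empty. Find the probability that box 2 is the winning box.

Apply Bayes' rule, conditioning on where the gold coin actually is.
If it is in either of boxes 1 and 4 (prior 1/4 each): that box was opened and seen not to hold the prize — ruled out; weight (1/4)·0 = 0 each.
If it is in box 2 (prior 1/4): the host has no choice, probability 1; weight (1/4)·1 = 1/4.
If it is in box 3 (prior 1/4): the host has 3 equally likely choices, so probability 1/3; weight (1/4)·(1/3) = 1/12.
The weights sum to 1/3.
So P(the gold coin in box 2 | the host opened box 1 and box 4) = (1/4) / (1/3) = 3/4.

3/4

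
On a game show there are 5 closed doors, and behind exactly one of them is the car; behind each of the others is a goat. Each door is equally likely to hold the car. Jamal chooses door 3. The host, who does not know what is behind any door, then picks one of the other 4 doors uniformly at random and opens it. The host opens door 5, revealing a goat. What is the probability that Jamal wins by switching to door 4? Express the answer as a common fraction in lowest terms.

Because the host chose which door to open without knowing where the car is, the choice is independent of the prize location. Learning that door 5 does not hold the car simply rules out that one location and leaves the remaining 4 doors still equally likely by symmetry.
So P(the car behind door 4) = 1/4.

1/4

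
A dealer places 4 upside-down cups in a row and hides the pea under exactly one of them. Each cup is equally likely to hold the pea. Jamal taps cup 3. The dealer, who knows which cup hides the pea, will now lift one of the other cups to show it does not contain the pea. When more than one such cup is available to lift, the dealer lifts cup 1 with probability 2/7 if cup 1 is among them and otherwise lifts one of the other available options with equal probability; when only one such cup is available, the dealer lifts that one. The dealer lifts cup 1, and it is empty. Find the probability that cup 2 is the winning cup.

1/3

Consider each possible location of the pea in turn.
If it is under cup 1 (prior 1/4): the dealer opened cup 1, so this case is ruled out; weight (1/4)·0 = 0.
If it is under any of cups 2, 3, and 4 (prior 1/4 each): cup 1 is available, opened with probability 2/7; weight (1/4)·(2/7) = 1/14 each.
The weights sum to 3/14.
So P(the pea under cup 2 | the dealer opened cup 1) = (1/14) / (3/14) = 1/3.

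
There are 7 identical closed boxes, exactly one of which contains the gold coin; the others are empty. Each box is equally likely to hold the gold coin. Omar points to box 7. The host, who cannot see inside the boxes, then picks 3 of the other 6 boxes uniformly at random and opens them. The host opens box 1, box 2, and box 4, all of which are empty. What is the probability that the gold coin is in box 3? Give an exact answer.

1/4

Because the host chose which boxes to open without knowing where the gold coin is, the choice is independent of the prize location. Learning that none of the 3 opened boxes holds the gold coin simply rules out those 3 locations and leaves the remaining 4 boxes still equally likely by symmetry.
So P(the gold coin in box 3) = 1/4.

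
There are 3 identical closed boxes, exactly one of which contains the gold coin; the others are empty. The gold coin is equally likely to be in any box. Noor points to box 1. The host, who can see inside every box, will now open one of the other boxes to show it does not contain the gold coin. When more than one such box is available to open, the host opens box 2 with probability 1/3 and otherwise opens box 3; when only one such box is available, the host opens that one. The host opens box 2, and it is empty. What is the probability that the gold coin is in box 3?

Condition on the true location of the gold coin.
If it is in box 1 (prior 1/3): box 2 is available, opened with probability 1/3; weight (1/3)·(1/3) = 1/9.
If it is in box 2 (prior 1/3): the host opened box 2, so this case is ruled out; weight (1/3)·0 = 0.
If it is in box 3 (prior 1/3): only box 2 is available, probability 1; weight (1/3)·1 = 1/3.
The weights sum to 4/9.
So P(the gold coin in box 3 | the host opened box 2) = (1/3) / (4/9) = 3/4.

3/4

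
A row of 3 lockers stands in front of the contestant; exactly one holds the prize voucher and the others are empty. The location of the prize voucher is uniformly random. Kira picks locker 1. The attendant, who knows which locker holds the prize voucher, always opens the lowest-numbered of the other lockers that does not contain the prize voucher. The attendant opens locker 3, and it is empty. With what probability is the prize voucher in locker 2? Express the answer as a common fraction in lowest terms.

Apply Bayes' rule, conditioning on where the prize voucher actually is.
If it is in locker 1 (prior 1/3): the attendant would have opened locker 2 instead, probability 0; weight (1/3)·0 = 0.
If it is in locker 2 (prior 1/3): locker 3 is the lowest-numbered option available, probability 1; weight (1/3)·1 = 1/3.
If it is in locker 3 (prior 1/3): the attendant opened locker 3, so this case is ruled out; weight (1/3)·0 = 0.
The weights sum to 1/3.
So P(the prize voucher in locker 2 | the attendant opened locker 3) = (1/3) / (1/3) = 1.

1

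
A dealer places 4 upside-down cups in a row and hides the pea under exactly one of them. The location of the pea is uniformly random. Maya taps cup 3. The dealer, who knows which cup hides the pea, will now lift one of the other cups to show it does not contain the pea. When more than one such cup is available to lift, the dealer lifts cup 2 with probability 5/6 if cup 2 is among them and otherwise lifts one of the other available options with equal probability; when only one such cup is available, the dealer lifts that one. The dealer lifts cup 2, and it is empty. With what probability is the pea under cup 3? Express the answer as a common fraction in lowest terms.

Apply Bayes' rule, conditioning on where the pea actually is.
If it is under any of cups 1, 3, and 4 (prior 1/4 each): cup 2 is available, opened with probability 5/6; weight (1/4)·(5/6) = 5/24 each.
If it is under cup 2 (prior 1/4): the dealer opened cup 2, so this case is ruled out; weight (1/4)·0 = 0.
The weights sum to 5/8.
So P(the pea under cup 3 | the dealer opened cup 2) = (5/24) / (5/8) = 1/3.

1/3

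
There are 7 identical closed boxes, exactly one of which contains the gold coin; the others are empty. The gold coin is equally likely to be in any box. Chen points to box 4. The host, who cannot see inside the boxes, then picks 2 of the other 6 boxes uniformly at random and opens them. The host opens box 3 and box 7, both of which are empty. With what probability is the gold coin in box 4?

1/5

Consider each possible location of the gold coin in turn.
If it is in any of boxes 1, 2, 4, 5, and 6 (prior 1/7 each): the host picks exactly this set with probability 1/15 regardless, and none is the prize; weight (1/7)·(1/15) = 1/105 each.
If it is in either of boxes 3 and 7 (prior 1/7 each): that box was opened and seen not to hold the prize — ruled out; weight (1/7)·0 = 0 each.
The weights sum to 1/21.
So P(the gold coin in box 4 | the host opened box 3 and box 7) = (1/105) / (1/21) = 1/5.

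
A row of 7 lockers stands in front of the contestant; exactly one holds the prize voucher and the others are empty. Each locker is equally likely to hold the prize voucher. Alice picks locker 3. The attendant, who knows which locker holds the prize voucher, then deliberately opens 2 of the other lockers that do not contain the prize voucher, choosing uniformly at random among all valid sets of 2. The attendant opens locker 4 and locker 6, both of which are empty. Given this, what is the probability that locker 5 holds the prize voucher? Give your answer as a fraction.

Consider each possible location of the prize voucher in turn.
If it is in any of lockers 1, 2, 5, and 7 (prior 1/7 each): the attendant has 10 equally likely choices, so probability 1/10; weight (1/7)·(1/10) = 1/70 each.
If it is in locker 3 (prior 1/7): the attendant has 15 equally likely choices, so probability 1/15; weight (1/7)·(1/15) = 1/105.
If it is in either of lockers 4 and 6 (prior 1/7 each): that locker was opened and seen not to hold the prize — ruled out; weight (1/7)·0 = 0 each.
The weights sum to 1/15.
So P(the prize voucher in locker 5 | the attendant opened locker 4 and locker 6) = (1/70) / (1/15) = 3/14.

3/14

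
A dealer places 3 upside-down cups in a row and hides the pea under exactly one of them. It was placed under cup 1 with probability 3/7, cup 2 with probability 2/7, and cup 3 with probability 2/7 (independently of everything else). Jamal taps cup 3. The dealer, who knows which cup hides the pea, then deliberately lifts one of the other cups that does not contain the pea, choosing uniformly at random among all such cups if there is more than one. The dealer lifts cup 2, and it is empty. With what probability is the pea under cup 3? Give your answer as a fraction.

Apply Bayes' rule, conditioning on where the pea actually is.
If it is under cup 1 (prior 3/7): the dealer has no choice, probability 1; weight (3/7)·1 = 3/7.
If it is under cup 2 (prior 2/7): the dealer opened cup 2, so this case is ruled out; weight (2/7)·0 = 0.
If it is under cup 3 (prior 2/7): the dealer has 2 equally likely choices, so probability 1/2; weight (2/7)·(1/2) = 1/7.
The weights sum to 4/7.
So P(the pea under cup 3 | the dealer opened cup 2) = (1/7) / (4/7) = 1/4.

1/4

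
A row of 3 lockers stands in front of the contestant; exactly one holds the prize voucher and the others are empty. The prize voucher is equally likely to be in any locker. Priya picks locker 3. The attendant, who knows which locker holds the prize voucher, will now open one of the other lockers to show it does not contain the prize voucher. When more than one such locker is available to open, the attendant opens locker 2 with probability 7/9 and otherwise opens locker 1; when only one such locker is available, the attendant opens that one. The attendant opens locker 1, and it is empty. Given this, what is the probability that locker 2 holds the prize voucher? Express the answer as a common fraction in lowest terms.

9/11

Consider each possible location of the prize voucher in turn.
If it is in locker 1 (prior 1/3): the attendant opened locker 1, so this case is ruled out; weight (1/3)·0 = 0.
If it is in locker 2 (prior 1/3): only locker 1 is available, probability 1; weight (1/3)·1 = 1/3.
If it is in locker 3 (prior 1/3): locker 2 is available but not opened, probability 2/9; weight (1/3)·(2/9) = 2/27.
The weights sum to 11/27.
So P(the prize voucher in locker 2 | the attendant opened locker 1) = (1/3) / (11/27) = 9/11.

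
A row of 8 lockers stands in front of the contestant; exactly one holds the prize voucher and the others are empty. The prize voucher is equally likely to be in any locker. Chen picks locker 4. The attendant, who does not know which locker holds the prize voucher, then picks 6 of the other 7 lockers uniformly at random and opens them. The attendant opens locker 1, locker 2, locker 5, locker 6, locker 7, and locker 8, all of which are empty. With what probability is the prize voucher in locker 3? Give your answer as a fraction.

1/2

Apply Bayes' rule, conditioning on where the prize voucher actually is.
If it is in any of lockers 1, 2, 5, 6, 7, and 8 (prior 1/8 each): that locker was opened and seen not to hold the prize — ruled out; weight (1/8)·0 = 0 each.
If it is in either of lockers 3 and 4 (prior 1/8 each): the attendant picks exactly this set with probability 1/7 regardless, and none is the prize; weight (1/8)·(1/7) = 1/56 each.
The weights sum to 1/28.
So P(the prize voucher in locker 3 | the attendant opened locker 1, locker 2, locker 5, locker 6, locker 7, and locker 8) = (1/56) / (1/28) = 1/2.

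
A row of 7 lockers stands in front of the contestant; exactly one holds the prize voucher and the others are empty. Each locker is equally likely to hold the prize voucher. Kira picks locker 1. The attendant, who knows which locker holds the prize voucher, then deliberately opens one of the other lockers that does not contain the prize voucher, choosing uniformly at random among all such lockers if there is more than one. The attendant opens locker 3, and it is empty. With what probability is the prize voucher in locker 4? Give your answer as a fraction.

6/35

Consider each possible location of the prize voucher in turn.
If it is in locker 1 (prior 1/7): the attendant has 6 equally likely choices, so probability 1/6; weight (1/7)·(1/6) = 1/42.
If it is in any of lockers 2, 4, 5, 6, and 7 (prior 1/7 each): the attendant has 5 equally likely choices, so probability 1/5; weight (1/7)·(1/5) = 1/35 each.
If it is in locker 3 (prior 1/7): the attendant opened locker 3, so this case is ruled out; weight (1/7)·0 = 0.
The weights sum to 1/6.
So P(the prize voucher in locker 4 | the attendant opened locker 3) = (1/35) / (1/6) = 6/35.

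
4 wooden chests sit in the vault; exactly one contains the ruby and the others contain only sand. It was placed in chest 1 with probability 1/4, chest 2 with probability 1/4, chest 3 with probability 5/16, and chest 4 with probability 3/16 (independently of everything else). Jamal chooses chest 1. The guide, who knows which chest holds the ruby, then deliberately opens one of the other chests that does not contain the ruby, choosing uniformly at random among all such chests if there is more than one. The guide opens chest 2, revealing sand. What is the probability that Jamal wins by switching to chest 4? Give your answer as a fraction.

9/32

Condition on the true location of the ruby.
If it is in chest 1 (prior 1/4): the guide has 3 equally likely choices, so probability 1/3; weight (1/4)·(1/3) = 1/12.
If it is in chest 2 (prior 1/4): the guide opened chest 2, so this case is ruled out; weight (1/4)·0 = 0.
If it is in chest 3 (prior 5/16): the guide has 2 equally likely choices, so probability 1/2; weight (5/16)·(1/2) = 5/32.
If it is in chest 4 (prior 3/16): the guide has 2 equally likely choices, so probability 1/2; weight (3/16)·(1/2) = 3/32.
The weights sum to 1/3.
So P(the ruby in chest 4 | the guide opened chest 2) = (3/32) / (1/3) = 9/32.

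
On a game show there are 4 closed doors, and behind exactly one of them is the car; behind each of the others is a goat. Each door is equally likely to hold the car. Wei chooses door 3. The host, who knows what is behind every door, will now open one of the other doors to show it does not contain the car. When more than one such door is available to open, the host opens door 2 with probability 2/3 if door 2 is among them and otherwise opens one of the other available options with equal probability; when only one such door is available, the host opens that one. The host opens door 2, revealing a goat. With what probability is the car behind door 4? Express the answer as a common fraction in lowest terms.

1/3

Condition on the true location of the car.
If it is behind any of doors 1, 3, and 4 (prior 1/4 each): door 2 is available, opened with probability 2/3; weight (1/4)·(2/3) = 1/6 each.
If it is behind door 2 (prior 1/4): the host opened door 2, so this case is ruled out; weight (1/4)·0 = 0.
The weights sum to 1/2.
So P(the car behind door 4 | the host opened door 2) = (1/6) / (1/2) = 1/3.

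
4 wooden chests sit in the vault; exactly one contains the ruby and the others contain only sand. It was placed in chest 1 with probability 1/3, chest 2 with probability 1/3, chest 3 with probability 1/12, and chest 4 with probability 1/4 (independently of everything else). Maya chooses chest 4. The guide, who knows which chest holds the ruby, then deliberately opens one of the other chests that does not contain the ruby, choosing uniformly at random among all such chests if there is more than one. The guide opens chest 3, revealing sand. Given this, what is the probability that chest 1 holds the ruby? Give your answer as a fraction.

Consider each possible location of the ruby in turn.
If it is in either of chests 1 and 2 (prior 1/3 each): the guide has 2 equally likely choices, so probability 1/2; weight (1/3)·(1/2) = 1/6 each.
If it is in chest 3 (prior 1/12): the guide opened chest 3, so this case is ruled out; weight (1/12)·0 = 0.
If it is in chest 4 (prior 1/4): the guide has 3 equally likely choices, so probability 1/3; weight (1/4)·(1/3) = 1/12.
The weights sum to 5/12.
So P(the ruby in chest 1 | the guide opened chest 3) = (1/6) / (5/12) = 2/5.

2/5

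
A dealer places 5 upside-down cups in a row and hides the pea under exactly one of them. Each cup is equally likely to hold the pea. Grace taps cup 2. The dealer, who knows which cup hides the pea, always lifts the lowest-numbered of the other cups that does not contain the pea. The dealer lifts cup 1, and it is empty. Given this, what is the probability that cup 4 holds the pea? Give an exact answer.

Consider each possible location of the pea in turn.
If it is under cup 1 (prior 1/5): the dealer opened cup 1, so this case is ruled out; weight (1/5)·0 = 0.
If it is under any of cups 2, 3, 4, and 5 (prior 1/5 each): cup 1 is the lowest-numbered option available, probability 1; weight (1/5)·1 = 1/5 each.
The weights sum to 4/5.
So P(the pea under cup 4 | the dealer opened cup 1) = (1/5) / (4/5) = 1/4.

1/4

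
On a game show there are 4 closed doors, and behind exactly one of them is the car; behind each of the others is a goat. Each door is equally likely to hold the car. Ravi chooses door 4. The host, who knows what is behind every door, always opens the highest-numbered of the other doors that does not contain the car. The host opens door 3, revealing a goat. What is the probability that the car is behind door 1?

Condition on the true location of the car.
If it is behind any of doors 1, 2, and 4 (prior 1/4 each): door 3 is the highest-numbered option available, probability 1; weight (1/4)·1 = 1/4 each.
If it is behind door 3 (prior 1/4): the host opened door 3, so this case is ruled out; weight (1/4)·0 = 0.
The weights sum to 3/4.
So P(the car behind door 1 | the host opened door 3) = (1/4) / (3/4) = 1/3.

1/3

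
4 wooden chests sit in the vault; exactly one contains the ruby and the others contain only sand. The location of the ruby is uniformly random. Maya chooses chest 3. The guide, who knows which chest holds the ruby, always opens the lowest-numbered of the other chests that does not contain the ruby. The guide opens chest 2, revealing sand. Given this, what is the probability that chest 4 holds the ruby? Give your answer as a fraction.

Apply Bayes' rule, conditioning on where the ruby actually is.
If it is in chest 1 (prior 1/4): chest 2 is the lowest-numbered option available, probability 1; weight (1/4)·1 = 1/4.
If it is in chest 2 (prior 1/4): the guide opened chest 2, so this case is ruled out; weight (1/4)·0 = 0.
If it is in either of chests 3 and 4 (prior 1/4 each): the guide would have opened chest 1 instead, probability 0; weight (1/4)·0 = 0 each.
The weights sum to 1/4.
So P(the ruby in chest 4 | the guide opened chest 2) = 0 / (1/4) = 0.

0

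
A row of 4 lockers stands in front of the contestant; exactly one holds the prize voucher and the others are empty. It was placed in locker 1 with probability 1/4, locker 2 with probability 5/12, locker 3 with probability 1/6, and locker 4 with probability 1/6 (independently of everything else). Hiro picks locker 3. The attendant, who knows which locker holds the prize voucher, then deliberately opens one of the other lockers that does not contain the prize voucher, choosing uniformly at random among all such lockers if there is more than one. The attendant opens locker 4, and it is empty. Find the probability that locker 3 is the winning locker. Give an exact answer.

Apply Bayes' rule, conditioning on where the prize voucher actually is.
If it is in locker 1 (prior 1/4): the attendant has 2 equally likely choices, so probability 1/2; weight (1/4)·(1/2) = 1/8.
If it is in locker 2 (prior 5/12): the attendant has 2 equally likely choices, so probability 1/2; weight (5/12)·(1/2) = 5/24.
If it is in locker 3 (prior 1/6): the attendant has 3 equally likely choices, so probability 1/3; weight (1/6)·(1/3) = 1/18.
If it is in locker 4 (prior 1/6): the attendant opened locker 4, so this case is ruled out; weight (1/6)·0 = 0.
The weights sum to 7/18.
So P(the prize voucher in locker 3 | the attendant opened locker 4) = (1/18) / (7/18) = 1/7.

1/7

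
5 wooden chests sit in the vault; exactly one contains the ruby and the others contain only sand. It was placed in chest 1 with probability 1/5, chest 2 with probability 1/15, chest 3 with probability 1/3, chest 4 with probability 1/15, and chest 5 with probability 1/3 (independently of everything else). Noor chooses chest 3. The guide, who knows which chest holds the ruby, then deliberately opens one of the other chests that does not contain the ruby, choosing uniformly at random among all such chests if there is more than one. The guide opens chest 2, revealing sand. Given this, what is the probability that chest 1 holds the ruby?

Condition on the true location of the ruby.
If it is in chest 1 (prior 1/5): the guide has 3 equally likely choices, so probability 1/3; weight (1/5)·(1/3) = 1/15.
If it is in chest 2 (prior 1/15): the guide opened chest 2, so this case is ruled out; weight (1/15)·0 = 0.
If it is in chest 3 (prior 1/3): the guide has 4 equally likely choices, so probability 1/4; weight (1/3)·(1/4) = 1/12.
If it is in chest 4 (prior 1/15): the guide has 3 equally likely choices, so probability 1/3; weight (1/15)·(1/3) = 1/45.
If it is in chest 5 (prior 1/3): the guide has 3 equally likely choices, so probability 1/3; weight (1/3)·(1/3) = 1/9.
The weights sum to 17/60.
So P(the ruby in chest 1 | the guide opened chest 2) = (1/15) / (17/60) = 4/17.

4/17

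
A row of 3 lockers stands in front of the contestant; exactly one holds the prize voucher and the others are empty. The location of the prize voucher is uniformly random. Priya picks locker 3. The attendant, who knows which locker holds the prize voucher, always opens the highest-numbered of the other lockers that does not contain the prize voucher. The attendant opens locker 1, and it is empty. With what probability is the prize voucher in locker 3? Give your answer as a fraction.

0

Apply Bayes' rule, conditioning on where the prize voucher actually is.
If it is in locker 1 (prior 1/3): the attendant opened locker 1, so this case is ruled out; weight (1/3)·0 = 0.
If it is in locker 2 (prior 1/3): locker 1 is the highest-numbered option available, probability 1; weight (1/3)·1 = 1/3.
If it is in locker 3 (prior 1/3): the attendant would have opened locker 2 instead, probability 0; weight (1/3)·0 = 0.
The weights sum to 1/3.
So P(the prize voucher in locker 3 | the attendant opened locker 1) = 0 / (1/3) = 0.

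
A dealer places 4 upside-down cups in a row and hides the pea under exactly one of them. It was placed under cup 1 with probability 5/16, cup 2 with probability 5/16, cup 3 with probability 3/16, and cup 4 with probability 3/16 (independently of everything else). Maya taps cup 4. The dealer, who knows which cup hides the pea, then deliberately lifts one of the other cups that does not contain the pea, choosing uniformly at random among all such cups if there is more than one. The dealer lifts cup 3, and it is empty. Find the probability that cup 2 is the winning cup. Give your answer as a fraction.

Condition on the true location of the pea.
If it is under either of cups 1 and 2 (prior 5/16 each): the dealer has 2 equally likely choices, so probability 1/2; weight (5/16)·(1/2) = 5/32 each.
If it is under cup 3 (prior 3/16): the dealer opened cup 3, so this case is ruled out; weight (3/16)·0 = 0.
If it is under cup 4 (prior 3/16): the dealer has 3 equally likely choices, so probability 1/3; weight (3/16)·(1/3) = 1/16.
The weights sum to 3/8.
So P(the pea under cup 2 | the dealer opened cup 3) = (5/32) / (3/8) = 5/12.

5/12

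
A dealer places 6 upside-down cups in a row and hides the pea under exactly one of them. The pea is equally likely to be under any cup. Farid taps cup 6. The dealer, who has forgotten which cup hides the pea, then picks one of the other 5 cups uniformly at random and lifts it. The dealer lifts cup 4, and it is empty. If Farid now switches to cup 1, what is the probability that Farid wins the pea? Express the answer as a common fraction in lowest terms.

Consider each possible location of the pea in turn.
If it is under any of cups 1, 2, 3, 5, and 6 (prior 1/6 each): the dealer picks cup 4 with probability 1/5 regardless, and it is not the prize; weight (1/6)·(1/5) = 1/30 each.
If it is under cup 4 (prior 1/6): the dealer opened cup 4, so this case is ruled out; weight (1/6)·0 = 0.
The weights sum to 1/6.
So P(the pea under cup 1 | the dealer opened cup 4) = (1/30) / (1/6) = 1/5.

1/5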